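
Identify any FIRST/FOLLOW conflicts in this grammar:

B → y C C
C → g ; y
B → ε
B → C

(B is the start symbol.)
No FIRST/FOLLOW conflicts.

A FIRST/FOLLOW conflict occurs when a non-terminal N has a nullable alternative N → β (β ⇒* ε) and another alternative N → α with FIRST(α) ∩ FOLLOW(N) ≠ ∅: on such a lookahead the parser cannot decide between expanding α and letting N vanish via β.

Nullable non-terminals: B.
FIRST sets used below: FIRST(C) = { 'g' }

B: nullable alternative(s) B → ε; FOLLOW(B) = { $ }
  B → y C C: FIRST \ {ε} = { 'y' } — disjoint from FOLLOW(B)
  B → ε: FIRST \ {ε} = { } — this is the only nullable alternative, skip
  B → C: FIRST \ {ε} = { 'g' } — disjoint from FOLLOW(B)

C has no nullable alternative, so no FIRST/FOLLOW check is needed there.

No FIRST/FOLLOW conflicts found.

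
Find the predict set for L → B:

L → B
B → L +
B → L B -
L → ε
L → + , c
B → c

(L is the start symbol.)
PREDICT(L → B) = (FIRST(RHS) \ {ε}) ∪ (FOLLOW(L) if ε ∈ FIRST(RHS), i.e. RHS ⇒* ε)
FIRST(B) = { '+', 'c' }
FIRST(B) = { '+', 'c' }
ε ∉ FIRST(B), so FOLLOW(L) is not added.
PREDICT(L → B) = { '+', 'c' }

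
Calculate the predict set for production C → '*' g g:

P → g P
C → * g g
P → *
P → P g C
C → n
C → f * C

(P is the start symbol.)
{ '*' }

PREDICT(C → '*' g g) = (FIRST(RHS) \ {ε}) ∪ (FOLLOW(C) if ε ∈ FIRST(RHS), i.e. RHS ⇒* ε)
FIRST('*' g g) = { '*' }
ε ∉ FIRST('*' g g), so FOLLOW(C) is not added.
PREDICT(C → '*' g g) = { '*' }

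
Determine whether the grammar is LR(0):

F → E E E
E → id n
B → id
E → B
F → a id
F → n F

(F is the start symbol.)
A grammar is LR(0) if no state in the canonical LR(0) collection has:
  - both a shift item (dot before a terminal) and a complete item (shift-reduce conflict), or
  - two or more complete items (reduce-reduce conflict; the accept item [F' → F .] counts as a complete item here).

Augment with F' → F and build the canonical LR(0) collection (I0 = CLOSURE({[F' → . F]}), then GOTO on every symbol after a dot until no new states appear). It has 12 states:
  I0: { [B → . id], [E → . B], [E → . id n], [F → . E E E], [F → . a id], [F → . n F], [F' → . F] }  — shift
  I1: { [E → B .] }  — reduce
  I2: { [B → . id], [E → . B], [E → . id n], [F → E . E E] }  — shift
  I3: { [F' → F .] }  — accept
  I4: { [F → a . id] }  — shift
  I5: { [B → id .], [E → id . n] }  — shift, reduce
  I6: { [B → . id], [E → . B], [E → . id n], [F → . E E E], [F → . a id], [F → . n F], [F → n . F] }  — shift
  I7: { [F → n F .] }  — reduce
  I8: { [E → id n .] }  — reduce
  I9: { [F → a id .] }  — reduce
  I10: { [B → . id], [E → . B], [E → . id n], [F → E E . E] }  — shift
  I11: { [F → E E E .] }  — reduce

Conflict in state I5:
  Shift-reduce conflict between [B → id .] and [E → id . n]
So the grammar is NOT LR(0).

Answer: No. Shift-reduce conflict between [B → id .] and [E → id . n]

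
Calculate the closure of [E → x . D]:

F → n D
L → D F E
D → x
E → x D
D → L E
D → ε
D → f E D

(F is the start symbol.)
To compute CLOSURE, for each item [A → α.Bβ] where B is a non-terminal, add [B → .γ] for all productions B → γ; repeat for the newly added items until nothing changes.

Start with: [E → x . D]
  [E → x . D] has the dot before D: add [D → . x], [D → . L E], [D → .], [D → . f E D]
  [D → . L E] has the dot before L: add [L → . D F E]
No further items can be added.

CLOSURE = { [D → . L E], [D → . f E D], [D → . x], [D → .], [E → x . D], [L → . D F E] }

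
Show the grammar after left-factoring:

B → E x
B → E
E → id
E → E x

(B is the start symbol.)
B → E B'
B' → x
B' → ε
E → id
E → E x

Left-factoring transforms A → αβ₁ | αβ₂ into A → αA' and A' → β₁ | β₂
(α is the longest common prefix among the alternatives). Repeat until
no nonterminal has two alternatives with a common prefix.

Round 1: B has alternatives sharing prefix 'E'. Introduce B': B → E B'
  Add: B' → x
  Add: B' → ε

No remaining common prefixes — done.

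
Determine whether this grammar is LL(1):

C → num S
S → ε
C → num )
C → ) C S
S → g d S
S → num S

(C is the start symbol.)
No. Predict set conflict for C: { 'num' }

A grammar is LL(1) if for each non-terminal N with multiple productions, the predict sets of those productions are pairwise disjoint, where PREDICT(N → α) = (FIRST(α) \ {ε}) ∪ (FOLLOW(N) if α ⇒* ε).

Relevant sets:
  FOLLOW(S) = { $, 'g', 'num' }

For C:
  PREDICT(C → num S) = { 'num' }
  PREDICT(C → num ')') = { 'num' }
  PREDICT(C → ')' C S) = { ')' }
For S:
  PREDICT(S → ε) = { $, 'g', 'num' }
  PREDICT(S → g d S) = { 'g' }
  PREDICT(S → num S) = { 'num' }

Conflict found: Predict set conflict for C: { 'num' }
The grammar is NOT LL(1).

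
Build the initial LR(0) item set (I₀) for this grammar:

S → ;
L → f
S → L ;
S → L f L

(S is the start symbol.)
First, augment the grammar with S' → S
I₀ = CLOSURE({ [S' → . S] }):
  [S' → . S] has the dot before S: add [S → . ;], [S → . L ;], [S → . L f L]
  [S → . L ;] has the dot before L: add [L → . f]
No further items can be added.

I₀ = { [L → . f], [S → . ;], [S → . L ;], [S → . L f L], [S' → . S] }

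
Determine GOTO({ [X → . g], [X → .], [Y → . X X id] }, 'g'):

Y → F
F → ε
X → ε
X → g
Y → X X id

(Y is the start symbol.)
{ [X → g .] }

GOTO(I, 'g') = CLOSURE({ [A → αX.β] : [A → α.Xβ] ∈ I, X = 'g' })

Items with dot before 'g', with the dot advanced:
  [X → . g] → [X → g .]
Closure adds nothing (no advanced item has the dot before a non-terminal).

GOTO = { [X → g .] }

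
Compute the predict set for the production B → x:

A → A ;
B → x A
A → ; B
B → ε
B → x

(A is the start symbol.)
{ 'x' }

PREDICT(B → x) = (FIRST(RHS) \ {ε}) ∪ (FOLLOW(B) if ε ∈ FIRST(RHS), i.e. RHS ⇒* ε)
FIRST(x) = { 'x' }
ε ∉ FIRST(x), so FOLLOW(B) is not added.
PREDICT(B → x) = { 'x' }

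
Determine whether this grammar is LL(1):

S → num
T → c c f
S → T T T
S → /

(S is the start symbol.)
Yes, the grammar is LL(1).

A grammar is LL(1) if for each non-terminal N with multiple productions, the predict sets of those productions are pairwise disjoint, where PREDICT(N → α) = (FIRST(α) \ {ε}) ∪ (FOLLOW(N) if α ⇒* ε).

Relevant sets:
  FIRST(T) = { 'c' }

For S:
  PREDICT(S → num) = { 'num' }
  PREDICT(S → T T T) = { 'c' }
  PREDICT(S → '/') = { '/' }
T has a single production, so nothing to check there.

All predict sets are disjoint. The grammar IS LL(1).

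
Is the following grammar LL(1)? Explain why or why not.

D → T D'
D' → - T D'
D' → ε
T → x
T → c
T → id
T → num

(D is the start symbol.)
A grammar is LL(1) if for each non-terminal N with multiple productions, the predict sets of those productions are pairwise disjoint, where PREDICT(N → α) = (FIRST(α) \ {ε}) ∪ (FOLLOW(N) if α ⇒* ε).

Relevant sets:
  FOLLOW(D') = { $ }

For D':
  PREDICT(D' → '-' T D') = { '-' }
  PREDICT(D' → ε) = { $ }
For T:
  PREDICT(T → x) = { 'x' }
  PREDICT(T → c) = { 'c' }
  PREDICT(T → id) = { 'id' }
  PREDICT(T → num) = { 'num' }
D has a single production, so nothing to check there.

All predict sets are disjoint. The grammar IS LL(1).

Answer: Yes, the grammar is LL(1).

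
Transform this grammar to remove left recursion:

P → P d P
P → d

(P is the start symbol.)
P → d P'
P' → d P P'
P' → ε

P is directly left-recursive. The standard transformation for
  A → A α₁ | ... | A α_m | β₁ | ... | β_n
is
  A  → β₁ A' | ... | β_n A'
  A' → α₁ A' | ... | α_m A' | ε

P → d becomes P → d P'
P → P d P becomes P' → d P P'
Add P' → ε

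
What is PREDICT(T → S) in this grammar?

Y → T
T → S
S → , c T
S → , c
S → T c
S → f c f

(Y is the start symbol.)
PREDICT(T → S) = (FIRST(RHS) \ {ε}) ∪ (FOLLOW(T) if ε ∈ FIRST(RHS), i.e. RHS ⇒* ε)
FIRST(S) = { ',', 'f' }
FIRST(S) = { ',', 'f' }
ε ∉ FIRST(S), so FOLLOW(T) is not added.
PREDICT(T → S) = { ',', 'f' }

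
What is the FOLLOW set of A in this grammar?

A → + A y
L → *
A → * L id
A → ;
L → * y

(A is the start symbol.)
A is the start symbol, so $ ∈ FOLLOW(A).
In A → + A y: A is followed by y, add FIRST(y) \ {ε} = { 'y' }

Taking the union: FOLLOW(A) = { $, 'y' }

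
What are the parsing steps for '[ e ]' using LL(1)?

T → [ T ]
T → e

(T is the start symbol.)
Stack is shown with the top on the left.

Stack    Input    Action
------------------------
T $      [ e ] $  output T → [ T ]
[ T ] $  [ e ] $  match '['
T ] $    e ] $    output T → e
e ] $    e ] $    match 'e'
] $      ] $      match ']'
$        $        accept

The string is accepted.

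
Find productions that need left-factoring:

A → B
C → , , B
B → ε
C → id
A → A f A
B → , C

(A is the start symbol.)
No, left-factoring is not needed

Left-factoring is needed when two productions for the same non-terminal
share a common prefix on the right-hand side.

Productions for A:
  A → B
  A → A f A
Productions for C:
  C → , , B
  C → id
Productions for B:
  B → ε
  B → , C

No common prefixes found.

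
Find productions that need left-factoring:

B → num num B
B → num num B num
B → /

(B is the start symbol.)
Yes, B has productions with common prefix 'num num B'

Left-factoring is needed when two productions for the same non-terminal
share a common prefix on the right-hand side.

Productions for B:
  B → num num B
  B → num num B num
  B → /

Found common prefix 'num num B' in productions for B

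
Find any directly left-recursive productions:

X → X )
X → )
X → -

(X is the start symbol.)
Direct left recursion occurs when N → N α for some non-terminal N (the right-hand side begins with the left-hand side itself).

X → X ): LEFT RECURSIVE (starts with X)
X → ): starts with ')'
X → -: starts with '-'

The grammar has direct left recursion on: X.

Answer: Yes, X is left-recursive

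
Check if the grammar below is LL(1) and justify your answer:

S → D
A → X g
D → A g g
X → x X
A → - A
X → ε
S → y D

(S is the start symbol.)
Relevant sets:
  FIRST(D) = { '-', 'g', 'x' }
  FIRST(X) = { 'x', ε }
  FOLLOW(X) = { 'g' }

For S:
  PREDICT(S → D) = { '-', 'g', 'x' }
  PREDICT(S → y D) = { 'y' }
For A:
  PREDICT(A → X g) = { 'g', 'x' }
  PREDICT(A → '-' A) = { '-' }
For X:
  PREDICT(X → x X) = { 'x' }
  PREDICT(X → ε) = { 'g' }
D has a single production, so nothing to check there.

All predict sets are disjoint. The grammar IS LL(1).

Answer: Yes, the grammar is LL(1).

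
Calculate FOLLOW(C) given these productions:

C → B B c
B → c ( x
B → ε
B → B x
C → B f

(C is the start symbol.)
{ $ }

To compute FOLLOW(C), find every occurrence of C on a right-hand side N → α C β: add FIRST(β) \ {ε}, and if β is empty or nullable also add FOLLOW(N). Iterate to a fixed point.

C is the start symbol, so $ ∈ FOLLOW(C).
C does not occur on any right-hand side.

Taking the union: FOLLOW(C) = { $ }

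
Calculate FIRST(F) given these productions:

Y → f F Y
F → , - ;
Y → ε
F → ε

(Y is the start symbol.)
From F → , - ;:
  - ',' is a terminal: add ',' and stop
From F → ε:
  - ε-production, so ε ∈ FIRST(F)

Collecting: FIRST(F) = { ',', ε }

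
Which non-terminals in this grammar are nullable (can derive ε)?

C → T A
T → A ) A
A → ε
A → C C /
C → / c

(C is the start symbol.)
{ 'A' }

ε-productions: A → ε
So A is immediately nullable.
No further non-terminal can be added: every production for the remaining non-terminals contains a terminal or a non-nullable non-terminal.
Nullable = { 'A' }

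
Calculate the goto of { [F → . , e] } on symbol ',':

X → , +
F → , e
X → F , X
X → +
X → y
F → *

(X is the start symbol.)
{ [F → , . e] }

GOTO(I, ',') = CLOSURE({ [A → αX.β] : [A → α.Xβ] ∈ I, X = ',' })

Items with dot before ',', with the dot advanced:
  [F → . , e] → [F → , . e]
Closure adds nothing (no advanced item has the dot before a non-terminal).

GOTO = { [F → , . e] }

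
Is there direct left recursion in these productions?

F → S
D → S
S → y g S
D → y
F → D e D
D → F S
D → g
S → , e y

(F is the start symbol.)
No direct left recursion

F → S: starts with S
D → S: starts with S
S → y g S: starts with y
D → y: starts with y
F → D e D: starts with D
D → F S: starts with F
D → g: starts with g
S → , e y: starts with ','

No direct left recursion found.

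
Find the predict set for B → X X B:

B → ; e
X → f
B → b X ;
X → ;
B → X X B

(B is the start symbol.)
PREDICT(B → X X B) = (FIRST(RHS) \ {ε}) ∪ (FOLLOW(B) if ε ∈ FIRST(RHS), i.e. RHS ⇒* ε)
FIRST(X) = { ';', 'f' }
FIRST(X X B) = { ';', 'f' }
ε ∉ FIRST(X X B), so FOLLOW(B) is not added.
PREDICT(B → X X B) = { ';', 'f' }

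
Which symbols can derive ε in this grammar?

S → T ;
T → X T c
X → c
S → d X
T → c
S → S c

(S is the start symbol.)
None

A non-terminal is nullable if it can derive ε (the empty string): either it has an ε-production, or it has a production whose right-hand side consists entirely of nullable non-terminals.

There are no ε-productions, so no non-terminal can derive ε.
No non-terminals are nullable.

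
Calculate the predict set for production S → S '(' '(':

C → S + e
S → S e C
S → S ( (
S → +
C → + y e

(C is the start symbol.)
PREDICT(S → S '(' '(') = (FIRST(RHS) \ {ε}) ∪ (FOLLOW(S) if ε ∈ FIRST(RHS), i.e. RHS ⇒* ε)
FIRST(S) = { '+' }
FIRST(S '(' '(') = { '+' }
ε ∉ FIRST(S '(' '('), so FOLLOW(S) is not added.
PREDICT(S → S '(' '(') = { '+' }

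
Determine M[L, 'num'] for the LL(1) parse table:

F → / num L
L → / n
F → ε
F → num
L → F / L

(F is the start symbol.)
To find M[L, 'num'], we find productions for L where 'num' is in the predict set (PREDICT(N → α) = (FIRST(α) \ {ε}) ∪ (FOLLOW(N) if α ⇒* ε)).

Relevant sets:
  FIRST(F) = { '/', 'num', ε }

L → / n: PREDICT = { '/' }
L → F / L: PREDICT = { '/', 'num' }
  'num' is in predict set, so this production goes in M[L, 'num']

M[L, 'num'] = L → F / L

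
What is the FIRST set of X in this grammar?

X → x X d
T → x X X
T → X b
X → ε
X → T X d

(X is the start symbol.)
{ 'b', 'x', ε }

FIRST sets of the other non-terminals involved (by the same procedure, iterated to a fixed point):
  FIRST(T) = { 'b', 'x' }

From X → x X d:
  - x is a terminal: add 'x' and stop
From X → ε:
  - ε-production, so ε ∈ FIRST(X)
From X → T X d:
  - T is a non-terminal: add FIRST(T) \ {ε} = { 'b', 'x' }
    T is not nullable, so stop

Collecting: FIRST(X) = { 'b', 'x', ε }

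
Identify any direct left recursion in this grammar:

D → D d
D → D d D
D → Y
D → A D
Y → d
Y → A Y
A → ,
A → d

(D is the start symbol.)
Direct left recursion occurs when N → N α for some non-terminal N (the right-hand side begins with the left-hand side itself).

D → D d: LEFT RECURSIVE (starts with D)
D → D d D: LEFT RECURSIVE (starts with D)
D → Y: starts with Y
D → A D: starts with A
Y → d: starts with d
Y → A Y: starts with A
A → ,: starts with ','
A → d: starts with d

The grammar has direct left recursion on: D.

Answer: Yes, D is left-recursive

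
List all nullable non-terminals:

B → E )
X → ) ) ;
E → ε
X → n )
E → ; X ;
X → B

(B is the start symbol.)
{ 'E' }

A non-terminal is nullable if it can derive ε (the empty string): either it has an ε-production, or it has a production whose right-hand side consists entirely of nullable non-terminals.

ε-productions: E → ε
So E is immediately nullable.
No further non-terminal can be added: every production for the remaining non-terminals contains a terminal or a non-nullable non-terminal.
Nullable = { 'E' }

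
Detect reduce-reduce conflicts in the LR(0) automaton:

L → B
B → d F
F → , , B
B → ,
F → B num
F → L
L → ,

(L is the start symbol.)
Yes — I1: [B → , .] vs [L → , .]; I5: [B → , .] vs [L → , .]

Augment with L' → L and build the canonical LR(0) collection (I0 = CLOSURE({[L' → . L]}), then GOTO on every symbol after a dot until no new states appear). It has 13 states:
  I0: { [B → . ,], [B → . d F], [L → . ,], [L → . B], [L' → . L] }  — shift
  I1: { [B → , .], [L → , .] }  — 2 reduces
  I2: { [L → B .] }  — reduce
  I3: { [L' → L .] }  — accept
  I4: { [B → . ,], [B → . d F], [B → d . F], [F → . , , B], [F → . B num], [F → . L], [L → . ,], [L → . B] }  — shift
  I5: { [B → , .], [F → , . , B], [L → , .] }  — shift, 2 reduces
  I6: { [F → B . num], [L → B .] }  — shift, reduce
  I7: { [B → d F .] }  — reduce
  I8: { [F → L .] }  — reduce
  I9: { [F → B num .] }  — reduce
  I10: { [B → . ,], [B → . d F], [F → , , . B] }  — shift
  I11: { [B → , .] }  — reduce
  I12: { [F → , , B .] }  — reduce

I1 contains complete items [B → , .], [L → , .] — reduce-reduce conflict.
I5 contains complete items [B → , .], [L → , .] — reduce-reduce conflict.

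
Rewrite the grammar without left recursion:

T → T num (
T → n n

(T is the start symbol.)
T → n n T'
T' → num ( T'
T' → ε

T is directly left-recursive. The standard transformation for
  A → A α₁ | ... | A α_m | β₁ | ... | β_n
is
  A  → β₁ A' | ... | β_n A'
  A' → α₁ A' | ... | α_m A' | ε

T → n n becomes T → n n T'
T → T num ( becomes T' → num ( T'
Add T' → ε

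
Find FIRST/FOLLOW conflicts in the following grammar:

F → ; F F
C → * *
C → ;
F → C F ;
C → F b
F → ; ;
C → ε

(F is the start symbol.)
A FIRST/FOLLOW conflict occurs when a non-terminal N has a nullable alternative N → β (β ⇒* ε) and another alternative N → α with FIRST(α) ∩ FOLLOW(N) ≠ ∅: on such a lookahead the parser cannot decide between expanding α and letting N vanish via β.

Nullable non-terminals: C.
FIRST sets used below: FIRST(F) = { '*', ';' }

C: nullable alternative(s) C → ε; FOLLOW(C) = { '*', ';' }
  C → * *: FIRST \ {ε} = { '*' } — overlaps FOLLOW(C) on { '*' }: CONFLICT
  C → ;: FIRST \ {ε} = { ';' } — overlaps FOLLOW(C) on { ';' }: CONFLICT
  C → F b: FIRST \ {ε} = { '*', ';' } — overlaps FOLLOW(C) on { '*', ';' }: CONFLICT
  C → ε: FIRST \ {ε} = { } — this is the only nullable alternative, skip

F has no nullable alternative, so no FIRST/FOLLOW check is needed there.

So the grammar has 3 FIRST/FOLLOW conflicts (marked CONFLICT above).

Answer: Yes. C → '*' '*' with FOLLOW(C) on { '*' }; C → ';' with FOLLOW(C) on { ';' }; C → F b with FOLLOW(C) on { '*', ';' }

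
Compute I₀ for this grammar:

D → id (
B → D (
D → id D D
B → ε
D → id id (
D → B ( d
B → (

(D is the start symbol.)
{ [B → . (], [B → . D (], [B → .], [D → . B ( d], [D → . id (], [D → . id D D], [D → . id id (], [D' → . D] }

First, augment the grammar with D' → D
I₀ = CLOSURE({ [D' → . D] }):
  [D' → . D] has the dot before D: add [D → . id (], [D → . id D D], [D → . id id (], [D → . B ( d]
  [D → . B ( d] has the dot before B: add [B → . D (], [B → .], [B → . (]
No further items can be added.

I₀ = { [B → . (], [B → . D (], [B → .], [D → . B ( d], [D → . id (], [D → . id D D], [D → . id id (], [D' → . D] }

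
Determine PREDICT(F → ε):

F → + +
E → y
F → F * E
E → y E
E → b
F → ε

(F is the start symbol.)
PREDICT(F → ε) = (FIRST(RHS) \ {ε}) ∪ (FOLLOW(F) if ε ∈ FIRST(RHS), i.e. RHS ⇒* ε)
The right-hand side is ε (FIRST(ε) = { ε }), so the predict set is FOLLOW(F) = { $, '*' }
PREDICT(F → ε) = { $, '*' }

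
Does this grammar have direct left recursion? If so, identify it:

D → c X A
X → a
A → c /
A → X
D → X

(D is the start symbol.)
No direct left recursion

Direct left recursion occurs when N → N α for some non-terminal N (the right-hand side begins with the left-hand side itself).

D → c X A: starts with c
X → a: starts with a
A → c /: starts with c
A → X: starts with X
D → X: starts with X

No direct left recursion found.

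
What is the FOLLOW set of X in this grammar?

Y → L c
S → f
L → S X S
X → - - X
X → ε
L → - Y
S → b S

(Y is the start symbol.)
{ 'b', 'f' }

In L → S X S: X is followed by S, add FIRST(S) \ {ε} = { 'b', 'f' }
In X → - - X: X is at the end; this adds FOLLOW(X) to itself — nothing new

Taking the union: FOLLOW(X) = { 'b', 'f' }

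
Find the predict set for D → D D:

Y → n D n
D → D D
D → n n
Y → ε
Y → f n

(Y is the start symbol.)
{ 'n' }

PREDICT(D → D D) = (FIRST(RHS) \ {ε}) ∪ (FOLLOW(D) if ε ∈ FIRST(RHS), i.e. RHS ⇒* ε)
FIRST(D) = { 'n' }
FIRST(D D) = { 'n' }
ε ∉ FIRST(D D), so FOLLOW(D) is not added.
PREDICT(D → D D) = { 'n' }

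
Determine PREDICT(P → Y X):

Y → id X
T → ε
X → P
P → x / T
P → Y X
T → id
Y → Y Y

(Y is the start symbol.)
{ 'id' }

PREDICT(P → Y X) = (FIRST(RHS) \ {ε}) ∪ (FOLLOW(P) if ε ∈ FIRST(RHS), i.e. RHS ⇒* ε)
FIRST(Y) = { 'id' }
FIRST(Y X) = { 'id' }
ε ∉ FIRST(Y X), so FOLLOW(P) is not added.
PREDICT(P → Y X) = { 'id' }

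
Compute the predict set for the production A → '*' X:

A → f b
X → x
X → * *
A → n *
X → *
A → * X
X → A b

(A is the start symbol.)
PREDICT(A → '*' X) = (FIRST(RHS) \ {ε}) ∪ (FOLLOW(A) if ε ∈ FIRST(RHS), i.e. RHS ⇒* ε)
FIRST('*' X) = { '*' }
ε ∉ FIRST('*' X), so FOLLOW(A) is not added.
PREDICT(A → '*' X) = { '*' }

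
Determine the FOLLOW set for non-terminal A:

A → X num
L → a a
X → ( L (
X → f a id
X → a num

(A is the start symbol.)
{ $ }

To compute FOLLOW(A), find every occurrence of A on a right-hand side N → α A β: add FIRST(β) \ {ε}, and if β is empty or nullable also add FOLLOW(N). Iterate to a fixed point.

A is the start symbol, so $ ∈ FOLLOW(A).
A does not occur on any right-hand side.

Taking the union: FOLLOW(A) = { $ }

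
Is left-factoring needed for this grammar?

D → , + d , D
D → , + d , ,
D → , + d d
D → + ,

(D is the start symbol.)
Yes, D has productions with common prefix ', + d'

Left-factoring is needed when two productions for the same non-terminal
share a common prefix on the right-hand side.

Productions for D:
  D → , + d , D
  D → , + d , ,
  D → , + d d
  D → + ,

Found common prefix ', + d' in productions for D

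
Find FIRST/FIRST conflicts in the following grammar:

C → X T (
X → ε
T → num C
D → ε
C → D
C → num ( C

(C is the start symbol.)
A FIRST/FIRST conflict occurs when two productions N → α and N → β for the same non-terminal have FIRST(α) ∩ FIRST(β) ≠ ∅ (with ε ∈ FIRST of a nullable right-hand side, so two nullable alternatives also conflict).

FIRST sets of the non-terminals at (or reachable through a nullable prefix from) the front of some alternative:
  FIRST(X) = { ε }
  FIRST(T) = { 'num' }
  FIRST(D) = { ε }

Productions for C:
  C → X T (: FIRST = { 'num' }
  C → D: FIRST = { ε }
  C → num ( C: FIRST = { 'num' }
X, T, D have only one production, so no FIRST/FIRST conflict is possible there.

Conflict for C: C → X T ( and C → num ( C
  Overlap: { 'num' }

Answer: Yes. C → X T '(' / C → num '(' C on { 'num' }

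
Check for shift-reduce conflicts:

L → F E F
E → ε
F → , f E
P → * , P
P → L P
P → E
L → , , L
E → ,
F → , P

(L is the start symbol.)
Yes — I1: [E → .] vs [E → . ,]; I2: [E → .] vs [E → . ,]; I6: [E → .] vs [E → . ,]; I9: [E → .] vs [E → . ,]; I11: [E → .] vs [E → . ,]; I13: [E → .] vs [E → . ,]; I16: [E → .] vs [E → . ,]; I17: [E → .] vs [E → . ,]; I18: [E → .] vs [E → . ,]

Augment with L' → L and build the canonical LR(0) collection (I0 = CLOSURE({[L' → . L]}), then GOTO on every symbol after a dot until no new states appear). It has 20 states:
  I0: { [F → . , P], [F → . , f E], [L → . , , L], [L → . F E F], [L' → . L] }  — shift
  I1: { [E → . ,], [E → .], [F → , . P], [F → , . f E], [F → . , P], [F → . , f E], [L → , . , L], [L → . , , L], [L → . F E F], [P → . * , P], [P → . E], [P → . L P] }  — shift, reduce
  I2: { [E → . ,], [E → .], [L → F . E F] }  — shift, reduce
  I3: { [L' → L .] }  — accept
  I4: { [E → , .] }  — reduce
  I5: { [F → . , P], [F → . , f E], [L → F E . F] }  — shift
  I6: { [E → . ,], [E → .], [F → , . P], [F → , . f E], [F → . , P], [F → . , f E], [L → . , , L], [L → . F E F], [P → . * , P], [P → . E], [P → . L P] }  — shift, reduce
  I7: { [L → F E F .] }  — reduce
  I8: { [P → * . , P] }  — shift
  I9: { [E → , .], [E → . ,], [E → .], [F → , . P], [F → , . f E], [F → . , P], [F → . , f E], [L → , . , L], [L → . , , L], [L → . F E F], [P → . * , P], [P → . E], [P → . L P] }  — shift, 2 reduces
  I10: { [P → E .] }  — reduce
  I11: { [E → . ,], [E → .], [F → . , P], [F → . , f E], [L → . , , L], [L → . F E F], [P → . * , P], [P → . E], [P → . L P], [P → L . P] }  — shift, reduce
  I12: { [F → , P .] }  — reduce
  I13: { [E → . ,], [E → .], [F → , f . E] }  — shift, reduce
  I14: { [F → , f E .] }  — reduce
  I15: { [P → L P .] }  — reduce
  I16: { [E → , .], [E → . ,], [E → .], [F → , . P], [F → , . f E], [F → . , P], [F → . , f E], [L → , , . L], [L → , . , L], [L → . , , L], [L → . F E F], [P → . * , P], [P → . E], [P → . L P] }  — shift, 2 reduces
  I17: { [E → . ,], [E → .], [F → . , P], [F → . , f E], [L → , , L .], [L → . , , L], [L → . F E F], [P → . * , P], [P → . E], [P → . L P], [P → L . P] }  — shift, 2 reduces
  I18: { [E → . ,], [E → .], [F → . , P], [F → . , f E], [L → . , , L], [L → . F E F], [P → * , . P], [P → . * , P], [P → . E], [P → . L P] }  — shift, reduce
  I19: { [P → * , P .] }  — reduce

I1 contains reduce item [E → .] and shift items [E → . ,], [F → . , P], [F → . , f E], [F → , . f E], [L → . , , L], [L → , . , L], [P → . * , P] — shift-reduce conflict.
I2 contains reduce item [E → .] and shift item [E → . ,] — shift-reduce conflict.
I6 contains reduce item [E → .] and shift items [E → . ,], [F → . , P], [F → . , f E], [F → , . f E], [L → . , , L], [P → . * , P] — shift-reduce conflict.
I9 contains reduce items [E → .], [E → , .] and shift items [E → . ,], [F → . , P], [F → . , f E], [F → , . f E], [L → . , , L], [L → , . , L], [P → . * , P] — shift-reduce conflict.
I11 contains reduce item [E → .] and shift items [E → . ,], [F → . , P], [F → . , f E], [L → . , , L], [P → . * , P] — shift-reduce conflict.
I13 contains reduce item [E → .] and shift item [E → . ,] — shift-reduce conflict.
I16 contains reduce items [E → .], [E → , .] and shift items [E → . ,], [F → . , P], [F → . , f E], [F → , . f E], [L → . , , L], [L → , . , L], [P → . * , P] — shift-reduce conflict.
I17 contains reduce items [E → .], [L → , , L .] and shift items [E → . ,], [F → . , P], [F → . , f E], [L → . , , L], [P → . * , P] — shift-reduce conflict.
I18 contains reduce item [E → .] and shift items [E → . ,], [F → . , P], [F → . , f E], [L → . , , L], [P → . * , P] — shift-reduce conflict.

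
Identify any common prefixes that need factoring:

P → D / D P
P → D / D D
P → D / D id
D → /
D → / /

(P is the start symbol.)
Yes, P has productions with common prefix 'D / D'; D has productions with common prefix '/'

Left-factoring is needed when two productions for the same non-terminal
share a common prefix on the right-hand side.

Productions for P:
  P → D / D P
  P → D / D D
  P → D / D id
Productions for D:
  D → /
  D → / /

Found common prefix 'D / D' in productions for P
Found common prefix '/' in productions for D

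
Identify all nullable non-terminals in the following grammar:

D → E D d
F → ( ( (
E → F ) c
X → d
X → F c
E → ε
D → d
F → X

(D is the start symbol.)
{ 'E' }

ε-productions: E → ε
So E is immediately nullable.
No further non-terminal can be added: every production for the remaining non-terminals contains a terminal or a non-nullable non-terminal.
Nullable = { 'E' }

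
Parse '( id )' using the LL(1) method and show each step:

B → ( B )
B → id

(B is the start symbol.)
Stack is shown with the top on the left.

Stack    Input     Action
-------------------------
B $      ( id ) $  output B → ( B )
( B ) $  ( id ) $  match '('
B ) $    id ) $    output B → id
id ) $   id ) $    match 'id'
) $      ) $       match ')'
$        $         accept

The string is accepted.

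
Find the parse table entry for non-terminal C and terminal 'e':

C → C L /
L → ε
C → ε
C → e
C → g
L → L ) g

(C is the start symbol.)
To find M[C, 'e'], we find productions for C where 'e' is in the predict set (PREDICT(N → α) = (FIRST(α) \ {ε}) ∪ (FOLLOW(N) if α ⇒* ε)).

Relevant sets:
  FIRST(C) = { ')', '/', 'e', 'g', ε }
  FIRST(L) = { ')', ε }
  FOLLOW(C) = { $, ')', '/' }

C → C L /: PREDICT = { ')', '/', 'e', 'g' }
  'e' is in predict set, so this production goes in M[C, 'e']
C → ε: PREDICT = { $, ')', '/' }
C → e: PREDICT = { 'e' }
  'e' is in predict set, so this production goes in M[C, 'e']
C → g: PREDICT = { 'g' }

M[C, 'e'] = C → C L /, C → e  (a multiply-defined cell — the grammar is not LL(1))

Answer: C → C L /, C → e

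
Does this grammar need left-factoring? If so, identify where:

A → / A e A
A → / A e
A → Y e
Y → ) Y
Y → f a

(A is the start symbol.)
Left-factoring is needed when two productions for the same non-terminal
share a common prefix on the right-hand side.

Productions for A:
  A → / A e A
  A → / A e
  A → Y e
Productions for Y:
  Y → ) Y
  Y → f a

Found common prefix '/ A e' in productions for A

Answer: Yes, A has productions with common prefix '/ A e'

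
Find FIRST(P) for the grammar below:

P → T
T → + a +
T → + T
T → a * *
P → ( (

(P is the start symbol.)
{ '(', '+', 'a' }

To compute FIRST(P), examine every production with P on the left-hand side, reading each right-hand side left to right until a non-nullable symbol is reached.

FIRST sets of the other non-terminals involved (by the same procedure, iterated to a fixed point):
  FIRST(T) = { '+', 'a' }

From P → T:
  - T is a non-terminal: add FIRST(T) \ {ε} = { '+', 'a' }
    T is not nullable, so stop
From P → ( (:
  - '(' is a terminal: add '(' and stop

Collecting: FIRST(P) = { '(', '+', 'a' }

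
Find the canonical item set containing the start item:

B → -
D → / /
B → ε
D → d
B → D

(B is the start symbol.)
{ [B → . -], [B → . D], [B → .], [B' → . B], [D → . / /], [D → . d] }

First, augment the grammar with B' → B
I₀ = CLOSURE({ [B' → . B] }):
  [B' → . B] has the dot before B: add [B → . -], [B → .], [B → . D]
  [B → . D] has the dot before D: add [D → . / /], [D → . d]
No further items can be added.

I₀ = { [B → . -], [B → . D], [B → .], [B' → . B], [D → . / /], [D → . d] }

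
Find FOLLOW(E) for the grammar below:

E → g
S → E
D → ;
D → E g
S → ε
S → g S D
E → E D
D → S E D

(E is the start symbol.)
E is the start symbol, so $ ∈ FOLLOW(E).
In S → E: E is at the end, add FOLLOW(S)
In D → E g: E is followed by g, add FIRST(g) \ {ε} = { 'g' }
In E → E D: E is followed by D, add FIRST(D) \ {ε} = { ';', 'g' }
In D → S E D: E is followed by D, add FIRST(D) \ {ε} = { ';', 'g' }

The FOLLOW sets referred to above (computed the same way, to a fixed point):
  FOLLOW(S) = { ';', 'g' }

Taking the union: FOLLOW(E) = { $, ';', 'g' }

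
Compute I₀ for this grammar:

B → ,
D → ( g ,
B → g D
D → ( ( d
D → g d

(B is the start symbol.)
{ [B → . ,], [B → . g D], [B' → . B] }

First, augment the grammar with B' → B
I₀ = CLOSURE({ [B' → . B] }):
  [B' → . B] has the dot before B: add [B → . ,], [B → . g D]
No further items can be added.

I₀ = { [B → . ,], [B → . g D], [B' → . B] }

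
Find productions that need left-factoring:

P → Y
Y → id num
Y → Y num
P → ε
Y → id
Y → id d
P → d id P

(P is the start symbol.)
Left-factoring is needed when two productions for the same non-terminal
share a common prefix on the right-hand side.

Productions for P:
  P → Y
  P → ε
  P → d id P
Productions for Y:
  Y → id num
  Y → Y num
  Y → id
  Y → id d

Found common prefix 'id' in productions for Y

Answer: Yes, Y has productions with common prefix 'id'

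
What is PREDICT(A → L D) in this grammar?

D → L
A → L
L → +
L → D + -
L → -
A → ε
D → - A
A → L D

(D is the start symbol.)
{ '+', '-' }

PREDICT(A → L D) = (FIRST(RHS) \ {ε}) ∪ (FOLLOW(A) if ε ∈ FIRST(RHS), i.e. RHS ⇒* ε)
FIRST(L) = { '+', '-' }
FIRST(L D) = { '+', '-' }
ε ∉ FIRST(L D), so FOLLOW(A) is not added.
PREDICT(A → L D) = { '+', '-' }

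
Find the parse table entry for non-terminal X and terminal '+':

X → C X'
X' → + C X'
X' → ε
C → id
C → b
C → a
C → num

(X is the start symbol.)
Empty (error entry)

To find M[X, '+'], we find productions for X where '+' is in the predict set (PREDICT(N → α) = (FIRST(α) \ {ε}) ∪ (FOLLOW(N) if α ⇒* ε)).

Relevant sets:
  FIRST(C) = { 'a', 'b', 'id', 'num' }

X → C X': PREDICT = { 'a', 'b', 'id', 'num' }

M[X, '+'] is empty (no production applies)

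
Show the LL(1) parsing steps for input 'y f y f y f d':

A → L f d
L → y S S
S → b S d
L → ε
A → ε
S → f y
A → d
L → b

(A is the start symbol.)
LL(1) parsing maintains a stack (initially the start symbol over $) and the input. At each step: if the stack top is a terminal, match it against the current input token; if it is a non-terminal N, replace it with the RHS of M[N, lookahead] (the unique production whose predict set contains the lookahead).

Stack is shown with the top on the left.

Stack        Input            Action
------------------------------------
A $          y f y f y f d $  output A → L f d
L f d $      y f y f y f d $  output L → y S S
y S S f d $  y f y f y f d $  match 'y'
S S f d $    f y f y f d $    output S → f y
f y S f d $  f y f y f d $    match 'f'
y S f d $    y f y f d $      match 'y'
S f d $      f y f d $        output S → f y
f y f d $    f y f d $        match 'f'
y f d $      y f d $          match 'y'
f d $        f d $            match 'f'
d $          d $              match 'd'
$            $                accept

The string is accepted.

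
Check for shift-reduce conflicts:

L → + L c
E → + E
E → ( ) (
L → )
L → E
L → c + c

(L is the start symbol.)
No shift-reduce conflicts

Augment with L' → L and build the canonical LR(0) collection (I0 = CLOSURE({[L' → . L]}), then GOTO on every symbol after a dot until no new states appear). It has 14 states:
  I0: { [E → . ( ) (], [E → . + E], [L → . )], [L → . + L c], [L → . E], [L → . c + c], [L' → . L] }  — shift
  I1: { [E → ( . ) (] }  — shift
  I2: { [L → ) .] }  — reduce
  I3: { [E → + . E], [E → . ( ) (], [E → . + E], [L → + . L c], [L → . )], [L → . + L c], [L → . E], [L → . c + c] }  — shift
  I4: { [L → E .] }  — reduce
  I5: { [L' → L .] }  — accept
  I6: { [L → c . + c] }  — shift
  I7: { [L → c + . c] }  — shift
  I8: { [L → c + c .] }  — reduce
  I9: { [E → + E .], [L → E .] }  — 2 reduces
  I10: { [L → + L . c] }  — shift
  I11: { [L → + L c .] }  — reduce
  I12: { [E → ( ) . (] }  — shift
  I13: { [E → ( ) ( .] }  — reduce

No state contains both a complete item and a shift item.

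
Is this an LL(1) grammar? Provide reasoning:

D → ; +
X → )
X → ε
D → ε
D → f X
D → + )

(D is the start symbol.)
Yes, the grammar is LL(1).

A grammar is LL(1) if for each non-terminal N with multiple productions, the predict sets of those productions are pairwise disjoint, where PREDICT(N → α) = (FIRST(α) \ {ε}) ∪ (FOLLOW(N) if α ⇒* ε).

Relevant sets:
  FOLLOW(D) = { $ }
  FOLLOW(X) = { $ }

For D:
  PREDICT(D → ';' '+') = { ';' }
  PREDICT(D → ε) = { $ }
  PREDICT(D → f X) = { 'f' }
  PREDICT(D → '+' ')') = { '+' }
For X:
  PREDICT(X → ')') = { ')' }
  PREDICT(X → ε) = { $ }

All predict sets are disjoint. The grammar IS LL(1).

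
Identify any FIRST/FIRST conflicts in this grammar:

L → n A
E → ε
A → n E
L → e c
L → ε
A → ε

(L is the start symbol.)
A FIRST/FIRST conflict occurs when two productions N → α and N → β for the same non-terminal have FIRST(α) ∩ FIRST(β) ≠ ∅ (with ε ∈ FIRST of a nullable right-hand side, so two nullable alternatives also conflict).

Productions for L:
  L → n A: FIRST = { 'n' }
  L → e c: FIRST = { 'e' }
  L → ε: FIRST = { ε }
Productions for A:
  A → n E: FIRST = { 'n' }
  A → ε: FIRST = { ε }
E has only one production, so no FIRST/FIRST conflict is possible there.

All alternatives of each non-terminal have pairwise disjoint FIRST sets.

Answer: No FIRST/FIRST conflicts.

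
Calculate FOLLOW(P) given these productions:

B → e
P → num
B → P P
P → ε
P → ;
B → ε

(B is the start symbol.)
{ $, ';', 'num' }

To compute FOLLOW(P), find every occurrence of P on a right-hand side N → α P β: add FIRST(β) \ {ε}, and if β is empty or nullable also add FOLLOW(N). Iterate to a fixed point.

In B → P P: P is followed by P, add FIRST(P) \ {ε} = { ';', 'num' }
  P is nullable, so also add FOLLOW(B)
In B → P P: P is at the end, add FOLLOW(B)

The FOLLOW sets referred to above (computed the same way, to a fixed point):
  FOLLOW(B) = { $ }

Taking the union: FOLLOW(P) = { $, ';', 'num' }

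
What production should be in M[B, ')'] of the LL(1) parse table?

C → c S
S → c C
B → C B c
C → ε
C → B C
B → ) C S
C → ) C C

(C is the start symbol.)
To find M[B, ')'], we find productions for B where ')' is in the predict set (PREDICT(N → α) = (FIRST(α) \ {ε}) ∪ (FOLLOW(N) if α ⇒* ε)).

Relevant sets:
  FIRST(C) = { ')', 'c', ε }
  FIRST(B) = { ')', 'c' }

B → C B c: PREDICT = { ')', 'c' }
  ')' is in predict set, so this production goes in M[B, ')']
B → ) C S: PREDICT = { ')' }
  ')' is in predict set, so this production goes in M[B, ')']

M[B, ')'] = B → C B c, B → ) C S  (a multiply-defined cell — the grammar is not LL(1))

Answer: B → C B c, B → ) C S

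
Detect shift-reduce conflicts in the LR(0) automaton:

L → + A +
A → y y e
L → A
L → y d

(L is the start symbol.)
No shift-reduce conflicts

A shift-reduce conflict occurs when an LR(0) state has both:
  - a complete (reduce) item [A → α .] (dot at the end), and
  - a shift item [B → β . c γ] (dot before a terminal).

Augment with L' → L and build the canonical LR(0) collection (I0 = CLOSURE({[L' → . L]}), then GOTO on every symbol after a dot until no new states appear). It has 11 states:
  I0: { [A → . y y e], [L → . + A +], [L → . A], [L → . y d], [L' → . L] }  — shift
  I1: { [A → . y y e], [L → + . A +] }  — shift
  I2: { [L → A .] }  — reduce
  I3: { [L' → L .] }  — accept
  I4: { [A → y . y e], [L → y . d] }  — shift
  I5: { [L → y d .] }  — reduce
  I6: { [A → y y . e] }  — shift
  I7: { [A → y y e .] }  — reduce
  I8: { [L → + A . +] }  — shift
  I9: { [A → y . y e] }  — shift
  I10: { [L → + A + .] }  — reduce

No state contains both a complete item and a shift item.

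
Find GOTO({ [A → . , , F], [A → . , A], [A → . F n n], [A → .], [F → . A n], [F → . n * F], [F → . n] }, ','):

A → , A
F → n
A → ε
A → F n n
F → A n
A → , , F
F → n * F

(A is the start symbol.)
{ [A → , . , F], [A → , . A], [A → . , , F], [A → . , A], [A → . F n n], [A → .], [F → . A n], [F → . n * F], [F → . n] }

GOTO(I, ',') = CLOSURE({ [A → αX.β] : [A → α.Xβ] ∈ I, X = ',' })

Items with dot before ',', with the dot advanced:
  [A → . , , F] → [A → , . , F]
  [A → . , A] → [A → , . A]
Closure of the advanced items:
  [A → , . A] has the dot before A: add [A → . , A], [A → .], [A → . F n n], [A → . , , F]
  [A → . F n n] has the dot before F: add [F → . n], [F → . A n], [F → . n * F]

GOTO = { [A → , . , F], [A → , . A], [A → . , , F], [A → . , A], [A → . F n n], [A → .], [F → . A n], [F → . n * F], [F → . n] }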